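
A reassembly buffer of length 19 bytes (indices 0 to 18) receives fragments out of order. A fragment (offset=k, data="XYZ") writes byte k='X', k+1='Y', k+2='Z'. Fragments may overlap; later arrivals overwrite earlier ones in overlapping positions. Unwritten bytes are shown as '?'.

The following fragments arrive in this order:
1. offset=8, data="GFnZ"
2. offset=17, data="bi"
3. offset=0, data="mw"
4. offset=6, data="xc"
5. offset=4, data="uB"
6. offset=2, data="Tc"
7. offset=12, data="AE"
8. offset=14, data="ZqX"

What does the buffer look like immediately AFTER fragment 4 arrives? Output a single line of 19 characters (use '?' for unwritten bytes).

Fragment 1: offset=8 data="GFnZ" -> buffer=????????GFnZ???????
Fragment 2: offset=17 data="bi" -> buffer=????????GFnZ?????bi
Fragment 3: offset=0 data="mw" -> buffer=mw??????GFnZ?????bi
Fragment 4: offset=6 data="xc" -> buffer=mw????xcGFnZ?????bi

Answer: mw????xcGFnZ?????bi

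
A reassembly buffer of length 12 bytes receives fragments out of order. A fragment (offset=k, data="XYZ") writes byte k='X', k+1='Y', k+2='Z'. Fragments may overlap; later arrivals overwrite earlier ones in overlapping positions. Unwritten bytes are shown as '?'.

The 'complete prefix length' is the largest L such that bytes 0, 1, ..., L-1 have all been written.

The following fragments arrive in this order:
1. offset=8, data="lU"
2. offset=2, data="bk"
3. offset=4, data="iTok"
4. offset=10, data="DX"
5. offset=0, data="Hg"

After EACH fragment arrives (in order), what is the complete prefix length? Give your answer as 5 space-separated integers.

Answer: 0 0 0 0 12

Derivation:
Fragment 1: offset=8 data="lU" -> buffer=????????lU?? -> prefix_len=0
Fragment 2: offset=2 data="bk" -> buffer=??bk????lU?? -> prefix_len=0
Fragment 3: offset=4 data="iTok" -> buffer=??bkiToklU?? -> prefix_len=0
Fragment 4: offset=10 data="DX" -> buffer=??bkiToklUDX -> prefix_len=0
Fragment 5: offset=0 data="Hg" -> buffer=HgbkiToklUDX -> prefix_len=12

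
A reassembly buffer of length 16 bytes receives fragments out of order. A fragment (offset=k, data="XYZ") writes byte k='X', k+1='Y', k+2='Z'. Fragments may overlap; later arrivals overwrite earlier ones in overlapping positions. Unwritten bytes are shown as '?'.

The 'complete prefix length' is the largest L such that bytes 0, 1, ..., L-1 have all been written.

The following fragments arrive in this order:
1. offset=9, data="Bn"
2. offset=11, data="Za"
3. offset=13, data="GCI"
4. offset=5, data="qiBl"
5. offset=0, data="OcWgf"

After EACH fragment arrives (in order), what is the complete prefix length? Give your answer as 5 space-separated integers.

Answer: 0 0 0 0 16

Derivation:
Fragment 1: offset=9 data="Bn" -> buffer=?????????Bn????? -> prefix_len=0
Fragment 2: offset=11 data="Za" -> buffer=?????????BnZa??? -> prefix_len=0
Fragment 3: offset=13 data="GCI" -> buffer=?????????BnZaGCI -> prefix_len=0
Fragment 4: offset=5 data="qiBl" -> buffer=?????qiBlBnZaGCI -> prefix_len=0
Fragment 5: offset=0 data="OcWgf" -> buffer=OcWgfqiBlBnZaGCI -> prefix_len=16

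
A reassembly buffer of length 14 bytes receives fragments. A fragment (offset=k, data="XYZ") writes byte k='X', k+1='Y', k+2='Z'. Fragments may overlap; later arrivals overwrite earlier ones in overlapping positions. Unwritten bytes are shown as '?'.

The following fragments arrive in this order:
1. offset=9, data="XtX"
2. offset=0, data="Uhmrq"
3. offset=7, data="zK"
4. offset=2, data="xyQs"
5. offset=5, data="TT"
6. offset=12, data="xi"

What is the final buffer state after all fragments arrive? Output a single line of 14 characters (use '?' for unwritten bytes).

Fragment 1: offset=9 data="XtX" -> buffer=?????????XtX??
Fragment 2: offset=0 data="Uhmrq" -> buffer=Uhmrq????XtX??
Fragment 3: offset=7 data="zK" -> buffer=Uhmrq??zKXtX??
Fragment 4: offset=2 data="xyQs" -> buffer=UhxyQs?zKXtX??
Fragment 5: offset=5 data="TT" -> buffer=UhxyQTTzKXtX??
Fragment 6: offset=12 data="xi" -> buffer=UhxyQTTzKXtXxi

Answer: UhxyQTTzKXtXxi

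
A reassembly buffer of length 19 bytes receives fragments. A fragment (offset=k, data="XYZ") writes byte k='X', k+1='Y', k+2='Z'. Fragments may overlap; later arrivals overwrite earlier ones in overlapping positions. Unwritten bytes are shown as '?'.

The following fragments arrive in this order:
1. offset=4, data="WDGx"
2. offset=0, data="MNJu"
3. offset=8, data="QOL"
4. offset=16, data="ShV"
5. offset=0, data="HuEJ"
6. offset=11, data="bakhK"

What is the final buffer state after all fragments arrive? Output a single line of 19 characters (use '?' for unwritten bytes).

Answer: HuEJWDGxQOLbakhKShV

Derivation:
Fragment 1: offset=4 data="WDGx" -> buffer=????WDGx???????????
Fragment 2: offset=0 data="MNJu" -> buffer=MNJuWDGx???????????
Fragment 3: offset=8 data="QOL" -> buffer=MNJuWDGxQOL????????
Fragment 4: offset=16 data="ShV" -> buffer=MNJuWDGxQOL?????ShV
Fragment 5: offset=0 data="HuEJ" -> buffer=HuEJWDGxQOL?????ShV
Fragment 6: offset=11 data="bakhK" -> buffer=HuEJWDGxQOLbakhKShV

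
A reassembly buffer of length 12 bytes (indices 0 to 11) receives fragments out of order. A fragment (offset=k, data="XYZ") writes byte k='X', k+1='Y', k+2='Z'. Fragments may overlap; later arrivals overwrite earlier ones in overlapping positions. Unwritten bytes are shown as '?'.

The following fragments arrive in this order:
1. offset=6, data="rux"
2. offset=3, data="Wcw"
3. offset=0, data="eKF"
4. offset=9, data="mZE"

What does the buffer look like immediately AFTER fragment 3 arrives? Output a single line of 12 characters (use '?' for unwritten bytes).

Answer: eKFWcwrux???

Derivation:
Fragment 1: offset=6 data="rux" -> buffer=??????rux???
Fragment 2: offset=3 data="Wcw" -> buffer=???Wcwrux???
Fragment 3: offset=0 data="eKF" -> buffer=eKFWcwrux???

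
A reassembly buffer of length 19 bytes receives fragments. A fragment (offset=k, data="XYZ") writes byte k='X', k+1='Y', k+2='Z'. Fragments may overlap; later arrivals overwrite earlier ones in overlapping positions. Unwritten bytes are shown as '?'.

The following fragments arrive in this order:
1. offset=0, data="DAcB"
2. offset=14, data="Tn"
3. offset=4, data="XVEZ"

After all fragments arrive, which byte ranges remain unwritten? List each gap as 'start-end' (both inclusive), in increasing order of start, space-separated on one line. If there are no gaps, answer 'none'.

Answer: 8-13 16-18

Derivation:
Fragment 1: offset=0 len=4
Fragment 2: offset=14 len=2
Fragment 3: offset=4 len=4
Gaps: 8-13 16-18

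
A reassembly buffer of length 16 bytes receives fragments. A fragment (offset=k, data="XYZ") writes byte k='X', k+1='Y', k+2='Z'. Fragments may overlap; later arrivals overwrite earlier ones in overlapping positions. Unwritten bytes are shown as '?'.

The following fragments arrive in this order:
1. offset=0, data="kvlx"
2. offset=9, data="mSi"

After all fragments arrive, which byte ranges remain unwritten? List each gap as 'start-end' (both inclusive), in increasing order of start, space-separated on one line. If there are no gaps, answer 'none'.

Fragment 1: offset=0 len=4
Fragment 2: offset=9 len=3
Gaps: 4-8 12-15

Answer: 4-8 12-15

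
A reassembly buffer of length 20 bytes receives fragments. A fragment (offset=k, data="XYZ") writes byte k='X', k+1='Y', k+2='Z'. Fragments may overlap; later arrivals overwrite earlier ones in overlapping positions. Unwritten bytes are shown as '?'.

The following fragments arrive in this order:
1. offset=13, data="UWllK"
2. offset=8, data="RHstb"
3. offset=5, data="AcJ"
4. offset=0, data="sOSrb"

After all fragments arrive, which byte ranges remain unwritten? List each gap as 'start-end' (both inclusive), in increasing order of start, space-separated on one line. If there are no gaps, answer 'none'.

Fragment 1: offset=13 len=5
Fragment 2: offset=8 len=5
Fragment 3: offset=5 len=3
Fragment 4: offset=0 len=5
Gaps: 18-19

Answer: 18-19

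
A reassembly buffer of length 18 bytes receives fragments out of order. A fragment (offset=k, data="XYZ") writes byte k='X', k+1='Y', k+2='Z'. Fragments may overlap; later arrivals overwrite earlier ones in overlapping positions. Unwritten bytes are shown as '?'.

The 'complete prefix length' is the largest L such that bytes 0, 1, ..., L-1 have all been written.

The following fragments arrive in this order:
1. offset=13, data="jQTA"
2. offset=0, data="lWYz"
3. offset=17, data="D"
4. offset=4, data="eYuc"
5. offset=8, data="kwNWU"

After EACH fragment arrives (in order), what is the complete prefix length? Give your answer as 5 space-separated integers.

Fragment 1: offset=13 data="jQTA" -> buffer=?????????????jQTA? -> prefix_len=0
Fragment 2: offset=0 data="lWYz" -> buffer=lWYz?????????jQTA? -> prefix_len=4
Fragment 3: offset=17 data="D" -> buffer=lWYz?????????jQTAD -> prefix_len=4
Fragment 4: offset=4 data="eYuc" -> buffer=lWYzeYuc?????jQTAD -> prefix_len=8
Fragment 5: offset=8 data="kwNWU" -> buffer=lWYzeYuckwNWUjQTAD -> prefix_len=18

Answer: 0 4 4 8 18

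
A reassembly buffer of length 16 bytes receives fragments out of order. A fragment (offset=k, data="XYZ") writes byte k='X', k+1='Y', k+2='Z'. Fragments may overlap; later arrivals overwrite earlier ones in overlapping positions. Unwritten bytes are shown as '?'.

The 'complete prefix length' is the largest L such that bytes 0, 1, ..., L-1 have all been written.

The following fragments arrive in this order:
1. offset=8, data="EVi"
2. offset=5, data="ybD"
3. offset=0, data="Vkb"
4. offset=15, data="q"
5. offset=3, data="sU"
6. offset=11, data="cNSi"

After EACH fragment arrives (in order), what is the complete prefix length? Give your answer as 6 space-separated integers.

Fragment 1: offset=8 data="EVi" -> buffer=????????EVi????? -> prefix_len=0
Fragment 2: offset=5 data="ybD" -> buffer=?????ybDEVi????? -> prefix_len=0
Fragment 3: offset=0 data="Vkb" -> buffer=Vkb??ybDEVi????? -> prefix_len=3
Fragment 4: offset=15 data="q" -> buffer=Vkb??ybDEVi????q -> prefix_len=3
Fragment 5: offset=3 data="sU" -> buffer=VkbsUybDEVi????q -> prefix_len=11
Fragment 6: offset=11 data="cNSi" -> buffer=VkbsUybDEVicNSiq -> prefix_len=16

Answer: 0 0 3 3 11 16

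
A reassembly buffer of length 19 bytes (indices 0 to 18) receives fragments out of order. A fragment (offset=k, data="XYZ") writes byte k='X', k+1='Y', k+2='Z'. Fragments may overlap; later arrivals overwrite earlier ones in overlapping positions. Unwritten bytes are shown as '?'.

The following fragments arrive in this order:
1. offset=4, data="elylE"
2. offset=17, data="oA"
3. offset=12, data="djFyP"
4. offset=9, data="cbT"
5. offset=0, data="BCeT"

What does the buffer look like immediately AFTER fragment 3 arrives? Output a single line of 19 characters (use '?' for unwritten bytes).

Answer: ????elylE???djFyPoA

Derivation:
Fragment 1: offset=4 data="elylE" -> buffer=????elylE??????????
Fragment 2: offset=17 data="oA" -> buffer=????elylE????????oA
Fragment 3: offset=12 data="djFyP" -> buffer=????elylE???djFyPoA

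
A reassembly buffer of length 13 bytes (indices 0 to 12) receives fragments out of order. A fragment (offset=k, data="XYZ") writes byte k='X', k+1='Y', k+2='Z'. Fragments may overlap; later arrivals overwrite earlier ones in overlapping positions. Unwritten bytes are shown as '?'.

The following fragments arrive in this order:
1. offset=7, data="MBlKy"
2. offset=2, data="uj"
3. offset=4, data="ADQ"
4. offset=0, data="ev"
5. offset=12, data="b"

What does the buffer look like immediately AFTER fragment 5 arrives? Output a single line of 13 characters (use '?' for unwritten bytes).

Fragment 1: offset=7 data="MBlKy" -> buffer=???????MBlKy?
Fragment 2: offset=2 data="uj" -> buffer=??uj???MBlKy?
Fragment 3: offset=4 data="ADQ" -> buffer=??ujADQMBlKy?
Fragment 4: offset=0 data="ev" -> buffer=evujADQMBlKy?
Fragment 5: offset=12 data="b" -> buffer=evujADQMBlKyb

Answer: evujADQMBlKyb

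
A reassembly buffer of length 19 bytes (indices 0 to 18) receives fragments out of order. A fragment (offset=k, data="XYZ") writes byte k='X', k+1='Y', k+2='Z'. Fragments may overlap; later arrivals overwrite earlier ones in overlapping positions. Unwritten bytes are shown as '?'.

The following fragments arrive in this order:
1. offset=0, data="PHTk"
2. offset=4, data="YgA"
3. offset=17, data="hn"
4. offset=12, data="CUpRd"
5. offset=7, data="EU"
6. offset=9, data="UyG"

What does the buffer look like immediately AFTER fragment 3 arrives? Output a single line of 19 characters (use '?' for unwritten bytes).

Fragment 1: offset=0 data="PHTk" -> buffer=PHTk???????????????
Fragment 2: offset=4 data="YgA" -> buffer=PHTkYgA????????????
Fragment 3: offset=17 data="hn" -> buffer=PHTkYgA??????????hn

Answer: PHTkYgA??????????hn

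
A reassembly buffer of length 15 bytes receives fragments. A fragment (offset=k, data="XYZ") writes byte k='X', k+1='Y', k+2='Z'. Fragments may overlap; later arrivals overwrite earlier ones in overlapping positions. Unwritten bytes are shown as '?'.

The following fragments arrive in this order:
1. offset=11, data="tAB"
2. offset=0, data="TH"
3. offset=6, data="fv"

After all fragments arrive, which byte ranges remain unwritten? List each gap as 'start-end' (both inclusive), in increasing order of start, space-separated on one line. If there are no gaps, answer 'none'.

Answer: 2-5 8-10 14-14

Derivation:
Fragment 1: offset=11 len=3
Fragment 2: offset=0 len=2
Fragment 3: offset=6 len=2
Gaps: 2-5 8-10 14-14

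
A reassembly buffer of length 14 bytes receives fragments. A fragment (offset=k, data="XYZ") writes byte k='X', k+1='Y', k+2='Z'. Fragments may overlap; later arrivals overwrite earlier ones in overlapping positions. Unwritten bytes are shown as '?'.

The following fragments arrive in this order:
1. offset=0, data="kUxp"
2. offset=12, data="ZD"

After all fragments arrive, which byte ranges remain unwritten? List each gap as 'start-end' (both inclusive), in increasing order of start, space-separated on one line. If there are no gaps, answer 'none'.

Fragment 1: offset=0 len=4
Fragment 2: offset=12 len=2
Gaps: 4-11

Answer: 4-11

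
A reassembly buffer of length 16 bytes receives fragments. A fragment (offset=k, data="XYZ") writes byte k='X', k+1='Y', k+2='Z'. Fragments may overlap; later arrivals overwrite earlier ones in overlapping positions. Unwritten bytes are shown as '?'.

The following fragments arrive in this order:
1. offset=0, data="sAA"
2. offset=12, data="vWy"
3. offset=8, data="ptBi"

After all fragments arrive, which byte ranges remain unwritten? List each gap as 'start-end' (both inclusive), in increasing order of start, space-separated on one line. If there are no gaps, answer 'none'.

Fragment 1: offset=0 len=3
Fragment 2: offset=12 len=3
Fragment 3: offset=8 len=4
Gaps: 3-7 15-15

Answer: 3-7 15-15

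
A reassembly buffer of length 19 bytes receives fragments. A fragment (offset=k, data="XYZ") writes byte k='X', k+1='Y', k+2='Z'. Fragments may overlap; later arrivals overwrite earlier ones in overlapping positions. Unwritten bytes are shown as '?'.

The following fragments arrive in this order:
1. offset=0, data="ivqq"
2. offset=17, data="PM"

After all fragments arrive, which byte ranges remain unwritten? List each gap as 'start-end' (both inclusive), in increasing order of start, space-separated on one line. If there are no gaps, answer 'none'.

Answer: 4-16

Derivation:
Fragment 1: offset=0 len=4
Fragment 2: offset=17 len=2
Gaps: 4-16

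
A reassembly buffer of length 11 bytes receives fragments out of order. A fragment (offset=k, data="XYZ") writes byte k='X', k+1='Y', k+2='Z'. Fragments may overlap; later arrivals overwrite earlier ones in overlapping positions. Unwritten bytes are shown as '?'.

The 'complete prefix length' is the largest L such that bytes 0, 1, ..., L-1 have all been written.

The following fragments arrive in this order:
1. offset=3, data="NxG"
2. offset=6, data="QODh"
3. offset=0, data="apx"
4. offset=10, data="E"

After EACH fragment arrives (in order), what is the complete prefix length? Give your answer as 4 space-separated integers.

Fragment 1: offset=3 data="NxG" -> buffer=???NxG????? -> prefix_len=0
Fragment 2: offset=6 data="QODh" -> buffer=???NxGQODh? -> prefix_len=0
Fragment 3: offset=0 data="apx" -> buffer=apxNxGQODh? -> prefix_len=10
Fragment 4: offset=10 data="E" -> buffer=apxNxGQODhE -> prefix_len=11

Answer: 0 0 10 11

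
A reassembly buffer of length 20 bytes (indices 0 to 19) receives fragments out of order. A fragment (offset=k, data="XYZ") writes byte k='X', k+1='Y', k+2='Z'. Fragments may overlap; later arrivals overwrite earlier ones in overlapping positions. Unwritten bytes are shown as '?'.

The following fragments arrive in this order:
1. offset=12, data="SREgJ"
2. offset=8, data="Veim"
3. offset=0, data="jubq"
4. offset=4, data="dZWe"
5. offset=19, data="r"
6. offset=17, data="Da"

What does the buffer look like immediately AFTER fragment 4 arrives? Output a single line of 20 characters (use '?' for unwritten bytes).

Answer: jubqdZWeVeimSREgJ???

Derivation:
Fragment 1: offset=12 data="SREgJ" -> buffer=????????????SREgJ???
Fragment 2: offset=8 data="Veim" -> buffer=????????VeimSREgJ???
Fragment 3: offset=0 data="jubq" -> buffer=jubq????VeimSREgJ???
Fragment 4: offset=4 data="dZWe" -> buffer=jubqdZWeVeimSREgJ???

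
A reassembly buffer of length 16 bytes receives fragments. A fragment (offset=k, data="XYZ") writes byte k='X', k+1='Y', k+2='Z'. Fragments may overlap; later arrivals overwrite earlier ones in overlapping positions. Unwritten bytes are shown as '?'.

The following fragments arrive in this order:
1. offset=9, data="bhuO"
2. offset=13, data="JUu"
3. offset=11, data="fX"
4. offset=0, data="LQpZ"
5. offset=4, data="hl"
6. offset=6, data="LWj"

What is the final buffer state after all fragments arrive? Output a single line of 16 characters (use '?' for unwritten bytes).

Fragment 1: offset=9 data="bhuO" -> buffer=?????????bhuO???
Fragment 2: offset=13 data="JUu" -> buffer=?????????bhuOJUu
Fragment 3: offset=11 data="fX" -> buffer=?????????bhfXJUu
Fragment 4: offset=0 data="LQpZ" -> buffer=LQpZ?????bhfXJUu
Fragment 5: offset=4 data="hl" -> buffer=LQpZhl???bhfXJUu
Fragment 6: offset=6 data="LWj" -> buffer=LQpZhlLWjbhfXJUu

Answer: LQpZhlLWjbhfXJUu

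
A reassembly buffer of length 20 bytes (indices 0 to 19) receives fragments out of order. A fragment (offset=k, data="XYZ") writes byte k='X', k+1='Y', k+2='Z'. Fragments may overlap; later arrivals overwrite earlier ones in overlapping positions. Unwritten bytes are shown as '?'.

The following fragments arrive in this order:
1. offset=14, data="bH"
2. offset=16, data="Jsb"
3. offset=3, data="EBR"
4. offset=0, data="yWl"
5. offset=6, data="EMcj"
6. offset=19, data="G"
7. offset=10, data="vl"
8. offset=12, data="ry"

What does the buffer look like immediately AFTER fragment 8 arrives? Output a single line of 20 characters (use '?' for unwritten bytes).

Answer: yWlEBREMcjvlrybHJsbG

Derivation:
Fragment 1: offset=14 data="bH" -> buffer=??????????????bH????
Fragment 2: offset=16 data="Jsb" -> buffer=??????????????bHJsb?
Fragment 3: offset=3 data="EBR" -> buffer=???EBR????????bHJsb?
Fragment 4: offset=0 data="yWl" -> buffer=yWlEBR????????bHJsb?
Fragment 5: offset=6 data="EMcj" -> buffer=yWlEBREMcj????bHJsb?
Fragment 6: offset=19 data="G" -> buffer=yWlEBREMcj????bHJsbG
Fragment 7: offset=10 data="vl" -> buffer=yWlEBREMcjvl??bHJsbG
Fragment 8: offset=12 data="ry" -> buffer=yWlEBREMcjvlrybHJsbG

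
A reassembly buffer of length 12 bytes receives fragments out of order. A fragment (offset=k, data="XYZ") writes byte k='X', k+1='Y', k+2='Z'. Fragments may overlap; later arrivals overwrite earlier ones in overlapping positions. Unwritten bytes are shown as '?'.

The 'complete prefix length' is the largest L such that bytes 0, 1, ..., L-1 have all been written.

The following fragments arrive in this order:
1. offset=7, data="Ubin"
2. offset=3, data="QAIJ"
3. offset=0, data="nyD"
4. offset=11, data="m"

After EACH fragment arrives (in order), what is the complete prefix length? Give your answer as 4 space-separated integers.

Fragment 1: offset=7 data="Ubin" -> buffer=???????Ubin? -> prefix_len=0
Fragment 2: offset=3 data="QAIJ" -> buffer=???QAIJUbin? -> prefix_len=0
Fragment 3: offset=0 data="nyD" -> buffer=nyDQAIJUbin? -> prefix_len=11
Fragment 4: offset=11 data="m" -> buffer=nyDQAIJUbinm -> prefix_len=12

Answer: 0 0 11 12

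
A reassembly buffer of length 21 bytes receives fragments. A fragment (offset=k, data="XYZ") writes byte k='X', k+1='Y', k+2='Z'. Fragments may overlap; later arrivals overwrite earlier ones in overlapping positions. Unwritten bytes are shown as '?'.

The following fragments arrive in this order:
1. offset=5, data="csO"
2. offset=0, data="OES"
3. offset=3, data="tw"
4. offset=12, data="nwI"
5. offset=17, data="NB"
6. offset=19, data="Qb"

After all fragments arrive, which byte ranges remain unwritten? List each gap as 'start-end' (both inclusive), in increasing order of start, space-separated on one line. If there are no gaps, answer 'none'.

Fragment 1: offset=5 len=3
Fragment 2: offset=0 len=3
Fragment 3: offset=3 len=2
Fragment 4: offset=12 len=3
Fragment 5: offset=17 len=2
Fragment 6: offset=19 len=2
Gaps: 8-11 15-16

Answer: 8-11 15-16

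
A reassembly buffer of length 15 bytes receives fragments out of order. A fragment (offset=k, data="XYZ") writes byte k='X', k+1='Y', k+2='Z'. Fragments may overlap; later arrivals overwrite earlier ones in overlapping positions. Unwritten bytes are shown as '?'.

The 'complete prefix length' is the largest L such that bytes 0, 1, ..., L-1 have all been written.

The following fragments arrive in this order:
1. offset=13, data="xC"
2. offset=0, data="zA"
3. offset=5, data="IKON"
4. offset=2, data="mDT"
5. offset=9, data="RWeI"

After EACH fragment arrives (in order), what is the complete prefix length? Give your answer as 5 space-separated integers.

Fragment 1: offset=13 data="xC" -> buffer=?????????????xC -> prefix_len=0
Fragment 2: offset=0 data="zA" -> buffer=zA???????????xC -> prefix_len=2
Fragment 3: offset=5 data="IKON" -> buffer=zA???IKON????xC -> prefix_len=2
Fragment 4: offset=2 data="mDT" -> buffer=zAmDTIKON????xC -> prefix_len=9
Fragment 5: offset=9 data="RWeI" -> buffer=zAmDTIKONRWeIxC -> prefix_len=15

Answer: 0 2 2 9 15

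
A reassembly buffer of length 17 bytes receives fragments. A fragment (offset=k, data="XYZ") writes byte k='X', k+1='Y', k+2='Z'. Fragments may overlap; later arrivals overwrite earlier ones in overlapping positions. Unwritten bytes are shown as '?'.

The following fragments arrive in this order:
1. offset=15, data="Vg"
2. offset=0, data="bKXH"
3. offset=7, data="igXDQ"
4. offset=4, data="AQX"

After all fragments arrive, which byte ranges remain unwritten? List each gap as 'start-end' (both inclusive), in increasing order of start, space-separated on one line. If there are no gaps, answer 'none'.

Fragment 1: offset=15 len=2
Fragment 2: offset=0 len=4
Fragment 3: offset=7 len=5
Fragment 4: offset=4 len=3
Gaps: 12-14

Answer: 12-14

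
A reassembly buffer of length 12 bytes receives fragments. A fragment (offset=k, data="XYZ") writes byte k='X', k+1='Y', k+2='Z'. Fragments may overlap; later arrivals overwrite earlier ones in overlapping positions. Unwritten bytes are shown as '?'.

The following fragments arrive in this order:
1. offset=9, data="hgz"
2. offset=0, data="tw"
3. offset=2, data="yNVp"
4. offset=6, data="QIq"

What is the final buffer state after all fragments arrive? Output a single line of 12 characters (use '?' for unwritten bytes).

Answer: twyNVpQIqhgz

Derivation:
Fragment 1: offset=9 data="hgz" -> buffer=?????????hgz
Fragment 2: offset=0 data="tw" -> buffer=tw???????hgz
Fragment 3: offset=2 data="yNVp" -> buffer=twyNVp???hgz
Fragment 4: offset=6 data="QIq" -> buffer=twyNVpQIqhgz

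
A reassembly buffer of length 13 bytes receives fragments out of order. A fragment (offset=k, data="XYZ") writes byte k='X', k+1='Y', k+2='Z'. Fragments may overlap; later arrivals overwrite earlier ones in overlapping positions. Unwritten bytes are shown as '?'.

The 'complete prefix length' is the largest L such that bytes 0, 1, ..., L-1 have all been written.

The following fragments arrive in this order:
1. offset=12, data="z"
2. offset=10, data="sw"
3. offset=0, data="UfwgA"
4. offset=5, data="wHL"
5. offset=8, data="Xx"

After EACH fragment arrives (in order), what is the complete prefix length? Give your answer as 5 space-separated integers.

Answer: 0 0 5 8 13

Derivation:
Fragment 1: offset=12 data="z" -> buffer=????????????z -> prefix_len=0
Fragment 2: offset=10 data="sw" -> buffer=??????????swz -> prefix_len=0
Fragment 3: offset=0 data="UfwgA" -> buffer=UfwgA?????swz -> prefix_len=5
Fragment 4: offset=5 data="wHL" -> buffer=UfwgAwHL??swz -> prefix_len=8
Fragment 5: offset=8 data="Xx" -> buffer=UfwgAwHLXxswz -> prefix_len=13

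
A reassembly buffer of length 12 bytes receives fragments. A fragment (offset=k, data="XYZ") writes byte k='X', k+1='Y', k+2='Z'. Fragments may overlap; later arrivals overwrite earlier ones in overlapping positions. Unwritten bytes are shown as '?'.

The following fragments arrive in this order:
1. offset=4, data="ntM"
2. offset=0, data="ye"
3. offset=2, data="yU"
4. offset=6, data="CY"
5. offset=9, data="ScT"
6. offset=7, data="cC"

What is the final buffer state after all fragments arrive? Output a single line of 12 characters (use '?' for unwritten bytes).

Fragment 1: offset=4 data="ntM" -> buffer=????ntM?????
Fragment 2: offset=0 data="ye" -> buffer=ye??ntM?????
Fragment 3: offset=2 data="yU" -> buffer=yeyUntM?????
Fragment 4: offset=6 data="CY" -> buffer=yeyUntCY????
Fragment 5: offset=9 data="ScT" -> buffer=yeyUntCY?ScT
Fragment 6: offset=7 data="cC" -> buffer=yeyUntCcCScT

Answer: yeyUntCcCScT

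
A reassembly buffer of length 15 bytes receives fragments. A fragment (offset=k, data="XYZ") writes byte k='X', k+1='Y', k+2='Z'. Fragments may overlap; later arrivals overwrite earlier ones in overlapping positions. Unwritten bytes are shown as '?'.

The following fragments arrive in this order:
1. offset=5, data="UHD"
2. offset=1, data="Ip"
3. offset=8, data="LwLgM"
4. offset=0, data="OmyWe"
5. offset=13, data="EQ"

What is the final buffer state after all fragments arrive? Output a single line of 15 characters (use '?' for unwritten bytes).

Answer: OmyWeUHDLwLgMEQ

Derivation:
Fragment 1: offset=5 data="UHD" -> buffer=?????UHD???????
Fragment 2: offset=1 data="Ip" -> buffer=?Ip??UHD???????
Fragment 3: offset=8 data="LwLgM" -> buffer=?Ip??UHDLwLgM??
Fragment 4: offset=0 data="OmyWe" -> buffer=OmyWeUHDLwLgM??
Fragment 5: offset=13 data="EQ" -> buffer=OmyWeUHDLwLgMEQ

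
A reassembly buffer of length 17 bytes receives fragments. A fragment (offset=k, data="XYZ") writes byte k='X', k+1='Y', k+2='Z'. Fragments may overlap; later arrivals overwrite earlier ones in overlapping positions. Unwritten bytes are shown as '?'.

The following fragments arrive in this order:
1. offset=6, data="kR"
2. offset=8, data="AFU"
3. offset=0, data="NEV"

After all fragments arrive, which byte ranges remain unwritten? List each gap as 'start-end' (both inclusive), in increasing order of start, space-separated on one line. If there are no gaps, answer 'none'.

Answer: 3-5 11-16

Derivation:
Fragment 1: offset=6 len=2
Fragment 2: offset=8 len=3
Fragment 3: offset=0 len=3
Gaps: 3-5 11-16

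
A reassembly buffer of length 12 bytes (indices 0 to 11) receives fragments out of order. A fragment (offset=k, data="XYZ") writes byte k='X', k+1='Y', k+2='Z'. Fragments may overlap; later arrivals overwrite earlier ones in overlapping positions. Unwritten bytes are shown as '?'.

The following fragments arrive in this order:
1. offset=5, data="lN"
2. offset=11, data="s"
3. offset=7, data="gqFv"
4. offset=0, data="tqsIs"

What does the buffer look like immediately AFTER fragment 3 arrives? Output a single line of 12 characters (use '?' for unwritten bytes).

Answer: ?????lNgqFvs

Derivation:
Fragment 1: offset=5 data="lN" -> buffer=?????lN?????
Fragment 2: offset=11 data="s" -> buffer=?????lN????s
Fragment 3: offset=7 data="gqFv" -> buffer=?????lNgqFvs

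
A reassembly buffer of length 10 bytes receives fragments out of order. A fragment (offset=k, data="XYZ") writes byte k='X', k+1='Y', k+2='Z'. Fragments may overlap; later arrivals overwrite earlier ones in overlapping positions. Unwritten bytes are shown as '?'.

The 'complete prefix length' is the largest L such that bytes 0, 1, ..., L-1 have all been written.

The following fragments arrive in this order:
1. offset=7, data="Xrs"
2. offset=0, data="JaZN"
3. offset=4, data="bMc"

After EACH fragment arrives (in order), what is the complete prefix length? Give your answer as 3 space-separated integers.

Answer: 0 4 10

Derivation:
Fragment 1: offset=7 data="Xrs" -> buffer=???????Xrs -> prefix_len=0
Fragment 2: offset=0 data="JaZN" -> buffer=JaZN???Xrs -> prefix_len=4
Fragment 3: offset=4 data="bMc" -> buffer=JaZNbMcXrs -> prefix_len=10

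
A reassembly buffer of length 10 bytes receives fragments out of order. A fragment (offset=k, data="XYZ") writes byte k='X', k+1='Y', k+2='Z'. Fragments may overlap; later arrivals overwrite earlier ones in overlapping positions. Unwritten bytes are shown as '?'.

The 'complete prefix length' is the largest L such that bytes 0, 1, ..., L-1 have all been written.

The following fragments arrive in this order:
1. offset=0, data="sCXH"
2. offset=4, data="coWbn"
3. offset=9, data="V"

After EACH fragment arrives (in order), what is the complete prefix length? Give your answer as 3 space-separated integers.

Answer: 4 9 10

Derivation:
Fragment 1: offset=0 data="sCXH" -> buffer=sCXH?????? -> prefix_len=4
Fragment 2: offset=4 data="coWbn" -> buffer=sCXHcoWbn? -> prefix_len=9
Fragment 3: offset=9 data="V" -> buffer=sCXHcoWbnV -> prefix_len=10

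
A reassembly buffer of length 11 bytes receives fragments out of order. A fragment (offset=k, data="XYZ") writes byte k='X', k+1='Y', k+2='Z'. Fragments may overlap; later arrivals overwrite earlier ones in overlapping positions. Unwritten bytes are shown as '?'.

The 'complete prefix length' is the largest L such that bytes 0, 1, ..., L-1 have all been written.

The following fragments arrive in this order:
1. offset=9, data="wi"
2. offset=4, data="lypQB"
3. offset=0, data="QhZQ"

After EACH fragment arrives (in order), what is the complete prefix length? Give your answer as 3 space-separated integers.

Answer: 0 0 11

Derivation:
Fragment 1: offset=9 data="wi" -> buffer=?????????wi -> prefix_len=0
Fragment 2: offset=4 data="lypQB" -> buffer=????lypQBwi -> prefix_len=0
Fragment 3: offset=0 data="QhZQ" -> buffer=QhZQlypQBwi -> prefix_len=11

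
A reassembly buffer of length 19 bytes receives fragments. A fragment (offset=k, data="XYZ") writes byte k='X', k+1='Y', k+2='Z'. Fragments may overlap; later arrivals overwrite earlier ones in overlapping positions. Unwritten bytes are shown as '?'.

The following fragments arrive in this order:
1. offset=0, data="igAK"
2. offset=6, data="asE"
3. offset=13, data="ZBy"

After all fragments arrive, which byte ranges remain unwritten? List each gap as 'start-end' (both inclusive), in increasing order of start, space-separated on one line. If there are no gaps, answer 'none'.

Fragment 1: offset=0 len=4
Fragment 2: offset=6 len=3
Fragment 3: offset=13 len=3
Gaps: 4-5 9-12 16-18

Answer: 4-5 9-12 16-18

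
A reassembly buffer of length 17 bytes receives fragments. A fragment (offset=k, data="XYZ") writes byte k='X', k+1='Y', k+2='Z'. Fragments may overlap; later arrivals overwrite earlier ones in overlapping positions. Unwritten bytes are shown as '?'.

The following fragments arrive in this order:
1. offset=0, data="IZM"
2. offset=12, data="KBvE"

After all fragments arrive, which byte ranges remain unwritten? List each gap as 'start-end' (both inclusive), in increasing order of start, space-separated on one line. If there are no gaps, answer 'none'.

Answer: 3-11 16-16

Derivation:
Fragment 1: offset=0 len=3
Fragment 2: offset=12 len=4
Gaps: 3-11 16-16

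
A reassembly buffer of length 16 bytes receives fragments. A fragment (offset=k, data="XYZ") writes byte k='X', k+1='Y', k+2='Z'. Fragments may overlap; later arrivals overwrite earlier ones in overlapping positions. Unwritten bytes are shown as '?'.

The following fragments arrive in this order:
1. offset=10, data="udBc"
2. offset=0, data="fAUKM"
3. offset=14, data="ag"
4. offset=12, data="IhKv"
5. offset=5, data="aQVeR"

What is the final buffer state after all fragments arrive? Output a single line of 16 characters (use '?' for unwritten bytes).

Fragment 1: offset=10 data="udBc" -> buffer=??????????udBc??
Fragment 2: offset=0 data="fAUKM" -> buffer=fAUKM?????udBc??
Fragment 3: offset=14 data="ag" -> buffer=fAUKM?????udBcag
Fragment 4: offset=12 data="IhKv" -> buffer=fAUKM?????udIhKv
Fragment 5: offset=5 data="aQVeR" -> buffer=fAUKMaQVeRudIhKv

Answer: fAUKMaQVeRudIhKv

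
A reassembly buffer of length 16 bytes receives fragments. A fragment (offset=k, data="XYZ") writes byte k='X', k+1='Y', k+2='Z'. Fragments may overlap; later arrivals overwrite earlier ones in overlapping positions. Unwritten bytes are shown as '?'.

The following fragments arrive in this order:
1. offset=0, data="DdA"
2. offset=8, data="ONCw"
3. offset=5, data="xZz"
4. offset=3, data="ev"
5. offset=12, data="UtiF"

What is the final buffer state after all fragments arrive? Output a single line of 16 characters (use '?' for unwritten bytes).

Answer: DdAevxZzONCwUtiF

Derivation:
Fragment 1: offset=0 data="DdA" -> buffer=DdA?????????????
Fragment 2: offset=8 data="ONCw" -> buffer=DdA?????ONCw????
Fragment 3: offset=5 data="xZz" -> buffer=DdA??xZzONCw????
Fragment 4: offset=3 data="ev" -> buffer=DdAevxZzONCw????
Fragment 5: offset=12 data="UtiF" -> buffer=DdAevxZzONCwUtiF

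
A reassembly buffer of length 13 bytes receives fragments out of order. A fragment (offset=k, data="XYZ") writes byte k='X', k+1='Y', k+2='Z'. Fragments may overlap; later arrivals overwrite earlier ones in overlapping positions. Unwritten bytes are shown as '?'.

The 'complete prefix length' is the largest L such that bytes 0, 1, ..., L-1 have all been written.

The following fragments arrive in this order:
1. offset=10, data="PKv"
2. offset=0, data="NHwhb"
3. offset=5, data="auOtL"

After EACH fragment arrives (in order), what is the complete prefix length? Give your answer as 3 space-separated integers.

Fragment 1: offset=10 data="PKv" -> buffer=??????????PKv -> prefix_len=0
Fragment 2: offset=0 data="NHwhb" -> buffer=NHwhb?????PKv -> prefix_len=5
Fragment 3: offset=5 data="auOtL" -> buffer=NHwhbauOtLPKv -> prefix_len=13

Answer: 0 5 13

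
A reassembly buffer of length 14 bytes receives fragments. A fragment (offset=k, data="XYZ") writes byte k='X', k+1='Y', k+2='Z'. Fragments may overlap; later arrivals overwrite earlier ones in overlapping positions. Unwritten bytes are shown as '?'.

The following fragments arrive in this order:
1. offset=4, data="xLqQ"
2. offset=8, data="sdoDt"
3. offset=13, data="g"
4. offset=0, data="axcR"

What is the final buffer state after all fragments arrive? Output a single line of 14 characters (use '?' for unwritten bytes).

Fragment 1: offset=4 data="xLqQ" -> buffer=????xLqQ??????
Fragment 2: offset=8 data="sdoDt" -> buffer=????xLqQsdoDt?
Fragment 3: offset=13 data="g" -> buffer=????xLqQsdoDtg
Fragment 4: offset=0 data="axcR" -> buffer=axcRxLqQsdoDtg

Answer: axcRxLqQsdoDtg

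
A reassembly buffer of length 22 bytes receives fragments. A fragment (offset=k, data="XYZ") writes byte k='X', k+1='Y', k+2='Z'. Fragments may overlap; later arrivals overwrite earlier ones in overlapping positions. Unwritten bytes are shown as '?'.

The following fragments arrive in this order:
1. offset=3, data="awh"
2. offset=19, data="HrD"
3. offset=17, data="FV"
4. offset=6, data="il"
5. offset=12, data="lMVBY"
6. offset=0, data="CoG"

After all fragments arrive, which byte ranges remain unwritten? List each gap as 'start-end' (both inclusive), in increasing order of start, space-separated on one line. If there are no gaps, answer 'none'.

Answer: 8-11

Derivation:
Fragment 1: offset=3 len=3
Fragment 2: offset=19 len=3
Fragment 3: offset=17 len=2
Fragment 4: offset=6 len=2
Fragment 5: offset=12 len=5
Fragment 6: offset=0 len=3
Gaps: 8-11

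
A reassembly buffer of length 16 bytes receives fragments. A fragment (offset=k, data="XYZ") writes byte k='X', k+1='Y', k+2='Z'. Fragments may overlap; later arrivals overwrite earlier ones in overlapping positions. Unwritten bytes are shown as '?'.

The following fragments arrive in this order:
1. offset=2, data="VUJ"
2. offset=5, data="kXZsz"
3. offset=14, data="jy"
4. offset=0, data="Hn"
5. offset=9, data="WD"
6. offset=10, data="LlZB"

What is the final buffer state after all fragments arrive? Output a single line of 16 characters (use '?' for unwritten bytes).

Fragment 1: offset=2 data="VUJ" -> buffer=??VUJ???????????
Fragment 2: offset=5 data="kXZsz" -> buffer=??VUJkXZsz??????
Fragment 3: offset=14 data="jy" -> buffer=??VUJkXZsz????jy
Fragment 4: offset=0 data="Hn" -> buffer=HnVUJkXZsz????jy
Fragment 5: offset=9 data="WD" -> buffer=HnVUJkXZsWD???jy
Fragment 6: offset=10 data="LlZB" -> buffer=HnVUJkXZsWLlZBjy

Answer: HnVUJkXZsWLlZBjy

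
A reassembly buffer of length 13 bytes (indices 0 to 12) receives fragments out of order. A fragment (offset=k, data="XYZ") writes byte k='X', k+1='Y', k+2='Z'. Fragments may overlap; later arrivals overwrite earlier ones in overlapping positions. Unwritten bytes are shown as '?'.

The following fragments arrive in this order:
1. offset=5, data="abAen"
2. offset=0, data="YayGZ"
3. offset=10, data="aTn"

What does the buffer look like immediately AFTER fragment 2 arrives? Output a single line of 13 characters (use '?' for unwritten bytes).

Answer: YayGZabAen???

Derivation:
Fragment 1: offset=5 data="abAen" -> buffer=?????abAen???
Fragment 2: offset=0 data="YayGZ" -> buffer=YayGZabAen???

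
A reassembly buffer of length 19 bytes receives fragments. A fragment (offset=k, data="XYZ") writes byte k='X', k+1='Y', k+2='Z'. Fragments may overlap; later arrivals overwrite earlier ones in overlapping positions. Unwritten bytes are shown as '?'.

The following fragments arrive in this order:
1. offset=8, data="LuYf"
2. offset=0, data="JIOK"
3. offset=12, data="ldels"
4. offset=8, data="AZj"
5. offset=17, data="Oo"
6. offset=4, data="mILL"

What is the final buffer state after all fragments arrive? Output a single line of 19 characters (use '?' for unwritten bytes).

Answer: JIOKmILLAZjfldelsOo

Derivation:
Fragment 1: offset=8 data="LuYf" -> buffer=????????LuYf???????
Fragment 2: offset=0 data="JIOK" -> buffer=JIOK????LuYf???????
Fragment 3: offset=12 data="ldels" -> buffer=JIOK????LuYfldels??
Fragment 4: offset=8 data="AZj" -> buffer=JIOK????AZjfldels??
Fragment 5: offset=17 data="Oo" -> buffer=JIOK????AZjfldelsOo
Fragment 6: offset=4 data="mILL" -> buffer=JIOKmILLAZjfldelsOo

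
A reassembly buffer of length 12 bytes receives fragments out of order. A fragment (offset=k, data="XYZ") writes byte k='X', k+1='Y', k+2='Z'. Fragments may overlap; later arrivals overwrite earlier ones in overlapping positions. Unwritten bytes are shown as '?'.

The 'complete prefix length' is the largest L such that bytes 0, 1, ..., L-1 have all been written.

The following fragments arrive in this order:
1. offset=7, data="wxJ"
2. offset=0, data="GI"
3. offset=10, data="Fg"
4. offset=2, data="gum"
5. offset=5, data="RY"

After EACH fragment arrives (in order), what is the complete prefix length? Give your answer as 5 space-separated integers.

Answer: 0 2 2 5 12

Derivation:
Fragment 1: offset=7 data="wxJ" -> buffer=???????wxJ?? -> prefix_len=0
Fragment 2: offset=0 data="GI" -> buffer=GI?????wxJ?? -> prefix_len=2
Fragment 3: offset=10 data="Fg" -> buffer=GI?????wxJFg -> prefix_len=2
Fragment 4: offset=2 data="gum" -> buffer=GIgum??wxJFg -> prefix_len=5
Fragment 5: offset=5 data="RY" -> buffer=GIgumRYwxJFg -> prefix_len=12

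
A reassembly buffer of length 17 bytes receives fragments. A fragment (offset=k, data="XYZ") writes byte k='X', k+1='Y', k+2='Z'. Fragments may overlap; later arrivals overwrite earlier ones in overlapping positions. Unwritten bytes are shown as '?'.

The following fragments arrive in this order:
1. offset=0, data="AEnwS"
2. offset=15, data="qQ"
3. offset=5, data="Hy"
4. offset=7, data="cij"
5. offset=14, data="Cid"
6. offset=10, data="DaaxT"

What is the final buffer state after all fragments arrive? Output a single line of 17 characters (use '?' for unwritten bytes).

Fragment 1: offset=0 data="AEnwS" -> buffer=AEnwS????????????
Fragment 2: offset=15 data="qQ" -> buffer=AEnwS??????????qQ
Fragment 3: offset=5 data="Hy" -> buffer=AEnwSHy????????qQ
Fragment 4: offset=7 data="cij" -> buffer=AEnwSHycij?????qQ
Fragment 5: offset=14 data="Cid" -> buffer=AEnwSHycij????Cid
Fragment 6: offset=10 data="DaaxT" -> buffer=AEnwSHycijDaaxTid

Answer: AEnwSHycijDaaxTid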